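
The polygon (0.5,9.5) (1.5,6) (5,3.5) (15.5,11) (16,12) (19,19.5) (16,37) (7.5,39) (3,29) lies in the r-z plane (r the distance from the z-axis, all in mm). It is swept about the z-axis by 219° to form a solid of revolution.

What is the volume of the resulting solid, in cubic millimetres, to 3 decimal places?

Volume = 16575.278 mm³

Profile (r,z), 9 vertices: (0.5,9.5) (1.5,6) (5,3.5) (15.5,11) (16,12) (19,19.5) (16,37) (7.5,39) (3,29)
edge 0: (0.5,9.5)→(1.5,6)  cross = 0.5·6 − 1.5·9.5 = -11.2500; (r_i+r_j)·cross = 2·-11.2500 = -22.5000
edge 1: (1.5,6)→(5,3.5)  cross = 1.5·3.5 − 5·6 = -24.7500; (r_i+r_j)·cross = 6.5·-24.7500 = -160.8750
edge 2: (5,3.5)→(15.5,11)  cross = 5·11 − 15.5·3.5 = 0.7500; (r_i+r_j)·cross = 20.5·0.7500 = 15.3750
edge 3: (15.5,11)→(16,12)  cross = 15.5·12 − 16·11 = 10.0000; (r_i+r_j)·cross = 31.5·10.0000 = 315.0000
edge 4: (16,12)→(19,19.5)  cross = 16·19.5 − 19·12 = 84.0000; (r_i+r_j)·cross = 35·84.0000 = 2940.0000
edge 5: (19,19.5)→(16,37)  cross = 19·37 − 16·19.5 = 391.0000; (r_i+r_j)·cross = 35·391.0000 = 13685.0000
edge 6: (16,37)→(7.5,39)  cross = 16·39 − 7.5·37 = 346.5000; (r_i+r_j)·cross = 23.5·346.5000 = 8142.7500
edge 7: (7.5,39)→(3,29)  cross = 7.5·29 − 3·39 = 100.5000; (r_i+r_j)·cross = 10.5·100.5000 = 1055.2500
edge 8: (3,29)→(0.5,9.5)  cross = 3·9.5 − 0.5·29 = 14.0000; (r_i+r_j)·cross = 3.5·14.0000 = 49.0000
Σcross = 910.7500 → A = |Σcross|/2 = 455.3750 mm²
Σ(r_i+r_j)·cross = 26019.0000 → first moment M = |Σ|/6 = 4336.5000
R_c = M/A = 4336.5000/455.3750 = 9.5229 mm
θ = 219° = 3.822271 rad
V = θ·R_c·A = 3.822271·9.5229·455.3750 = 16575.278 mm³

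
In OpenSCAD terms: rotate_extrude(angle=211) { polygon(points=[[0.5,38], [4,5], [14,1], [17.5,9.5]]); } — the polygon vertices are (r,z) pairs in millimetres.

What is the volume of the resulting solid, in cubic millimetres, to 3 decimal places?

Profile (r,z), 4 vertices: (0.5,38) (4,5) (14,1) (17.5,9.5)
edge 0: (0.5,38)→(4,5)  cross = 0.5·5 − 4·38 = -149.5000; (r_i+r_j)·cross = 4.5·-149.5000 = -672.7500
edge 1: (4,5)→(14,1)  cross = 4·1 − 14·5 = -66.0000; (r_i+r_j)·cross = 18·-66.0000 = -1188.0000
edge 2: (14,1)→(17.5,9.5)  cross = 14·9.5 − 17.5·1 = 115.5000; (r_i+r_j)·cross = 31.5·115.5000 = 3638.2500
edge 3: (17.5,9.5)→(0.5,38)  cross = 17.5·38 − 0.5·9.5 = 660.2500; (r_i+r_j)·cross = 18·660.2500 = 11884.5000
Σcross = 560.2500 → A = |Σcross|/2 = 280.1250 mm²
Σ(r_i+r_j)·cross = 13662.0000 → first moment M = |Σ|/6 = 2277.0000
R_c = M/A = 2277.0000/280.1250 = 8.1285 mm
θ = 211° = 3.682645 rad
V = θ·R_c·A = 3.682645·8.1285·280.1250 = 8385.382 mm³

Volume = 8385.382 mm³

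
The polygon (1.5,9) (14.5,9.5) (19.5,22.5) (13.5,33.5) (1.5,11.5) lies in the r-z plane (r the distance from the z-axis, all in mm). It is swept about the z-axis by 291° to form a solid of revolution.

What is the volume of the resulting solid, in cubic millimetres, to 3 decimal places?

Profile (r,z), 5 vertices: (1.5,9) (14.5,9.5) (19.5,22.5) (13.5,33.5) (1.5,11.5)
edge 0: (1.5,9)→(14.5,9.5)  cross = 1.5·9.5 − 14.5·9 = -116.2500; (r_i+r_j)·cross = 16·-116.2500 = -1860.0000
edge 1: (14.5,9.5)→(19.5,22.5)  cross = 14.5·22.5 − 19.5·9.5 = 141.0000; (r_i+r_j)·cross = 34·141.0000 = 4794.0000
edge 2: (19.5,22.5)→(13.5,33.5)  cross = 19.5·33.5 − 13.5·22.5 = 349.5000; (r_i+r_j)·cross = 33·349.5000 = 11533.5000
edge 3: (13.5,33.5)→(1.5,11.5)  cross = 13.5·11.5 − 1.5·33.5 = 105.0000; (r_i+r_j)·cross = 15·105.0000 = 1575.0000
edge 4: (1.5,11.5)→(1.5,9)  cross = 1.5·9 − 1.5·11.5 = -3.7500; (r_i+r_j)·cross = 3·-3.7500 = -11.2500
Σcross = 475.5000 → A = |Σcross|/2 = 237.7500 mm²
Σ(r_i+r_j)·cross = 16031.2500 → first moment M = |Σ|/6 = 2671.8750
R_c = M/A = 2671.8750/237.7500 = 11.2382 mm
θ = 291° = 5.078908 rad
V = θ·R_c·A = 5.078908·11.2382·237.7500 = 13570.208 mm³

Volume = 13570.208 mm³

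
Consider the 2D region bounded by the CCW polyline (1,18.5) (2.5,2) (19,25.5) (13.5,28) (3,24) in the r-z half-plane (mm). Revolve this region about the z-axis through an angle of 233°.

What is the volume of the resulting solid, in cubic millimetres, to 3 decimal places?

Volume = 7175.292 mm³

Profile (r,z), 5 vertices: (1,18.5) (2.5,2) (19,25.5) (13.5,28) (3,24)
edge 0: (1,18.5)→(2.5,2)  cross = 1·2 − 2.5·18.5 = -44.2500; (r_i+r_j)·cross = 3.5·-44.2500 = -154.8750
edge 1: (2.5,2)→(19,25.5)  cross = 2.5·25.5 − 19·2 = 25.7500; (r_i+r_j)·cross = 21.5·25.7500 = 553.6250
edge 2: (19,25.5)→(13.5,28)  cross = 19·28 − 13.5·25.5 = 187.7500; (r_i+r_j)·cross = 32.5·187.7500 = 6101.8750
edge 3: (13.5,28)→(3,24)  cross = 13.5·24 − 3·28 = 240.0000; (r_i+r_j)·cross = 16.5·240.0000 = 3960.0000
edge 4: (3,24)→(1,18.5)  cross = 3·18.5 − 1·24 = 31.5000; (r_i+r_j)·cross = 4·31.5000 = 126.0000
Σcross = 440.7500 → A = |Σcross|/2 = 220.3750 mm²
Σ(r_i+r_j)·cross = 10586.6250 → first moment M = |Σ|/6 = 1764.4375
R_c = M/A = 1764.4375/220.3750 = 8.0065 mm
θ = 233° = 4.066617 rad
V = θ·R_c·A = 4.066617·8.0065·220.3750 = 7175.292 mm³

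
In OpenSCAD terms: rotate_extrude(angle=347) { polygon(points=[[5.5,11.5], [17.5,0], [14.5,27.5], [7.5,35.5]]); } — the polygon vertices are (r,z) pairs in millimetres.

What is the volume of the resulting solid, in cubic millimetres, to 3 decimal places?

Volume = 16292.689 mm³

Profile (r,z), 4 vertices: (5.5,11.5) (17.5,0) (14.5,27.5) (7.5,35.5)
edge 0: (5.5,11.5)→(17.5,0)  cross = 5.5·0 − 17.5·11.5 = -201.2500; (r_i+r_j)·cross = 23·-201.2500 = -4628.7500
edge 1: (17.5,0)→(14.5,27.5)  cross = 17.5·27.5 − 14.5·0 = 481.2500; (r_i+r_j)·cross = 32·481.2500 = 15400.0000
edge 2: (14.5,27.5)→(7.5,35.5)  cross = 14.5·35.5 − 7.5·27.5 = 308.5000; (r_i+r_j)·cross = 22·308.5000 = 6787.0000
edge 3: (7.5,35.5)→(5.5,11.5)  cross = 7.5·11.5 − 5.5·35.5 = -109.0000; (r_i+r_j)·cross = 13·-109.0000 = -1417.0000
Σcross = 479.5000 → A = |Σcross|/2 = 239.7500 mm²
Σ(r_i+r_j)·cross = 16141.2500 → first moment M = |Σ|/6 = 2690.2083
R_c = M/A = 2690.2083/239.7500 = 11.2209 mm
θ = 347° = 6.056293 rad
V = θ·R_c·A = 6.056293·11.2209·239.7500 = 16292.689 mm³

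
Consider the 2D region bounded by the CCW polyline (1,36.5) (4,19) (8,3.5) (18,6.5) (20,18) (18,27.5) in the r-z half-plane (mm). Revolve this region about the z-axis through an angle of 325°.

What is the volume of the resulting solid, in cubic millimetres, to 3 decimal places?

Volume = 23959.407 mm³

Profile (r,z), 6 vertices: (1,36.5) (4,19) (8,3.5) (18,6.5) (20,18) (18,27.5)
edge 0: (1,36.5)→(4,19)  cross = 1·19 − 4·36.5 = -127.0000; (r_i+r_j)·cross = 5·-127.0000 = -635.0000
edge 1: (4,19)→(8,3.5)  cross = 4·3.5 − 8·19 = -138.0000; (r_i+r_j)·cross = 12·-138.0000 = -1656.0000
edge 2: (8,3.5)→(18,6.5)  cross = 8·6.5 − 18·3.5 = -11.0000; (r_i+r_j)·cross = 26·-11.0000 = -286.0000
edge 3: (18,6.5)→(20,18)  cross = 18·18 − 20·6.5 = 194.0000; (r_i+r_j)·cross = 38·194.0000 = 7372.0000
edge 4: (20,18)→(18,27.5)  cross = 20·27.5 − 18·18 = 226.0000; (r_i+r_j)·cross = 38·226.0000 = 8588.0000
edge 5: (18,27.5)→(1,36.5)  cross = 18·36.5 − 1·27.5 = 629.5000; (r_i+r_j)·cross = 19·629.5000 = 11960.5000
Σcross = 773.5000 → A = |Σcross|/2 = 386.7500 mm²
Σ(r_i+r_j)·cross = 25343.5000 → first moment M = |Σ|/6 = 4223.9167
R_c = M/A = 4223.9167/386.7500 = 10.9216 mm
θ = 325° = 5.672320 rad
V = θ·R_c·A = 5.672320·10.9216·386.7500 = 23959.407 mm³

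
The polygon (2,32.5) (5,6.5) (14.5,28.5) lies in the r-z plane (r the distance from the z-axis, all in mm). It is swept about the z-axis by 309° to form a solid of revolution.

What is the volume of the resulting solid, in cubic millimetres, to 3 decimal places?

Profile (r,z), 3 vertices: (2,32.5) (5,6.5) (14.5,28.5)
edge 0: (2,32.5)→(5,6.5)  cross = 2·6.5 − 5·32.5 = -149.5000; (r_i+r_j)·cross = 7·-149.5000 = -1046.5000
edge 1: (5,6.5)→(14.5,28.5)  cross = 5·28.5 − 14.5·6.5 = 48.2500; (r_i+r_j)·cross = 19.5·48.2500 = 940.8750
edge 2: (14.5,28.5)→(2,32.5)  cross = 14.5·32.5 − 2·28.5 = 414.2500; (r_i+r_j)·cross = 16.5·414.2500 = 6835.1250
Σcross = 313.0000 → A = |Σcross|/2 = 156.5000 mm²
Σ(r_i+r_j)·cross = 6729.5000 → first moment M = |Σ|/6 = 1121.5833
R_c = M/A = 1121.5833/156.5000 = 7.1667 mm
θ = 309° = 5.393067 rad
V = θ·R_c·A = 5.393067·7.1667·156.5000 = 6048.774 mm³

Volume = 6048.774 mm³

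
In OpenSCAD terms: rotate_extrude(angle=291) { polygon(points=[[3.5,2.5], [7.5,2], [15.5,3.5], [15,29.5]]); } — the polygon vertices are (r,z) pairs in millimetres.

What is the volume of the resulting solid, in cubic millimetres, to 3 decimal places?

Profile (r,z), 4 vertices: (3.5,2.5) (7.5,2) (15.5,3.5) (15,29.5)
edge 0: (3.5,2.5)→(7.5,2)  cross = 3.5·2 − 7.5·2.5 = -11.7500; (r_i+r_j)·cross = 11·-11.7500 = -129.2500
edge 1: (7.5,2)→(15.5,3.5)  cross = 7.5·3.5 − 15.5·2 = -4.7500; (r_i+r_j)·cross = 23·-4.7500 = -109.2500
edge 2: (15.5,3.5)→(15,29.5)  cross = 15.5·29.5 − 15·3.5 = 404.7500; (r_i+r_j)·cross = 30.5·404.7500 = 12344.8750
edge 3: (15,29.5)→(3.5,2.5)  cross = 15·2.5 − 3.5·29.5 = -65.7500; (r_i+r_j)·cross = 18.5·-65.7500 = -1216.3750
Σcross = 322.5000 → A = |Σcross|/2 = 161.2500 mm²
Σ(r_i+r_j)·cross = 10890.0000 → first moment M = |Σ|/6 = 1815.0000
R_c = M/A = 1815.0000/161.2500 = 11.2558 mm
θ = 291° = 5.078908 rad
V = θ·R_c·A = 5.078908·11.2558·161.2500 = 9218.218 mm³

Volume = 9218.218 mm³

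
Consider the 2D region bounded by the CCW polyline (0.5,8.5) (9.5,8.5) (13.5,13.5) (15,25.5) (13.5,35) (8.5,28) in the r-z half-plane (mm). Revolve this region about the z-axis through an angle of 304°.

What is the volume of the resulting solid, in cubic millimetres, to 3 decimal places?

Volume = 9755.599 mm³

Profile (r,z), 6 vertices: (0.5,8.5) (9.5,8.5) (13.5,13.5) (15,25.5) (13.5,35) (8.5,28)
edge 0: (0.5,8.5)→(9.5,8.5)  cross = 0.5·8.5 − 9.5·8.5 = -76.5000; (r_i+r_j)·cross = 10·-76.5000 = -765.0000
edge 1: (9.5,8.5)→(13.5,13.5)  cross = 9.5·13.5 − 13.5·8.5 = 13.5000; (r_i+r_j)·cross = 23·13.5000 = 310.5000
edge 2: (13.5,13.5)→(15,25.5)  cross = 13.5·25.5 − 15·13.5 = 141.7500; (r_i+r_j)·cross = 28.5·141.7500 = 4039.8750
edge 3: (15,25.5)→(13.5,35)  cross = 15·35 − 13.5·25.5 = 180.7500; (r_i+r_j)·cross = 28.5·180.7500 = 5151.3750
edge 4: (13.5,35)→(8.5,28)  cross = 13.5·28 − 8.5·35 = 80.5000; (r_i+r_j)·cross = 22·80.5000 = 1771.0000
edge 5: (8.5,28)→(0.5,8.5)  cross = 8.5·8.5 − 0.5·28 = 58.2500; (r_i+r_j)·cross = 9·58.2500 = 524.2500
Σcross = 398.2500 → A = |Σcross|/2 = 199.1250 mm²
Σ(r_i+r_j)·cross = 11032.0000 → first moment M = |Σ|/6 = 1838.6667
R_c = M/A = 1838.6667/199.1250 = 9.2337 mm
θ = 304° = 5.305801 rad
V = θ·R_c·A = 5.305801·9.2337·199.1250 = 9755.599 mm³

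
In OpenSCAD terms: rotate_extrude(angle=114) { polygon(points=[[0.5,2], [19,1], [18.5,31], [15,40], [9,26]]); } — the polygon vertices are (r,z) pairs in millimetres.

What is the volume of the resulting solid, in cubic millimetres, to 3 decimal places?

Profile (r,z), 5 vertices: (0.5,2) (19,1) (18.5,31) (15,40) (9,26)
edge 0: (0.5,2)→(19,1)  cross = 0.5·1 − 19·2 = -37.5000; (r_i+r_j)·cross = 19.5·-37.5000 = -731.2500
edge 1: (19,1)→(18.5,31)  cross = 19·31 − 18.5·1 = 570.5000; (r_i+r_j)·cross = 37.5·570.5000 = 21393.7500
edge 2: (18.5,31)→(15,40)  cross = 18.5·40 − 15·31 = 275.0000; (r_i+r_j)·cross = 33.5·275.0000 = 9212.5000
edge 3: (15,40)→(9,26)  cross = 15·26 − 9·40 = 30.0000; (r_i+r_j)·cross = 24·30.0000 = 720.0000
edge 4: (9,26)→(0.5,2)  cross = 9·2 − 0.5·26 = 5.0000; (r_i+r_j)·cross = 9.5·5.0000 = 47.5000
Σcross = 843.0000 → A = |Σcross|/2 = 421.5000 mm²
Σ(r_i+r_j)·cross = 30642.5000 → first moment M = |Σ|/6 = 5107.0833
R_c = M/A = 5107.0833/421.5000 = 12.1164 mm
θ = 114° = 1.989675 rad
V = θ·R_c·A = 1.989675·12.1164·421.5000 = 10161.438 mm³

Volume = 10161.438 mm³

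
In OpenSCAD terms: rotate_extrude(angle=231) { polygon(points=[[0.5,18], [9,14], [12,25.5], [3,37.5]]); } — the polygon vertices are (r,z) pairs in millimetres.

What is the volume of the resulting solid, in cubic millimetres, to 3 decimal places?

Volume = 3725.889 mm³

Profile (r,z), 4 vertices: (0.5,18) (9,14) (12,25.5) (3,37.5)
edge 0: (0.5,18)→(9,14)  cross = 0.5·14 − 9·18 = -155.0000; (r_i+r_j)·cross = 9.5·-155.0000 = -1472.5000
edge 1: (9,14)→(12,25.5)  cross = 9·25.5 − 12·14 = 61.5000; (r_i+r_j)·cross = 21·61.5000 = 1291.5000
edge 2: (12,25.5)→(3,37.5)  cross = 12·37.5 − 3·25.5 = 373.5000; (r_i+r_j)·cross = 15·373.5000 = 5602.5000
edge 3: (3,37.5)→(0.5,18)  cross = 3·18 − 0.5·37.5 = 35.2500; (r_i+r_j)·cross = 3.5·35.2500 = 123.3750
Σcross = 315.2500 → A = |Σcross|/2 = 157.6250 mm²
Σ(r_i+r_j)·cross = 5544.8750 → first moment M = |Σ|/6 = 924.1458
R_c = M/A = 924.1458/157.6250 = 5.8629 mm
θ = 231° = 4.031711 rad
V = θ·R_c·A = 4.031711·5.8629·157.6250 = 3725.889 mm³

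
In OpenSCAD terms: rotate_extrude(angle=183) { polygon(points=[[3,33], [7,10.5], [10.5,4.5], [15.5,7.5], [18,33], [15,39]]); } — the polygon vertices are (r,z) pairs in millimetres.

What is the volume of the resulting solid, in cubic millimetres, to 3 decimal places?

Profile (r,z), 6 vertices: (3,33) (7,10.5) (10.5,4.5) (15.5,7.5) (18,33) (15,39)
edge 0: (3,33)→(7,10.5)  cross = 3·10.5 − 7·33 = -199.5000; (r_i+r_j)·cross = 10·-199.5000 = -1995.0000
edge 1: (7,10.5)→(10.5,4.5)  cross = 7·4.5 − 10.5·10.5 = -78.7500; (r_i+r_j)·cross = 17.5·-78.7500 = -1378.1250
edge 2: (10.5,4.5)→(15.5,7.5)  cross = 10.5·7.5 − 15.5·4.5 = 9.0000; (r_i+r_j)·cross = 26·9.0000 = 234.0000
edge 3: (15.5,7.5)→(18,33)  cross = 15.5·33 − 18·7.5 = 376.5000; (r_i+r_j)·cross = 33.5·376.5000 = 12612.7500
edge 4: (18,33)→(15,39)  cross = 18·39 − 15·33 = 207.0000; (r_i+r_j)·cross = 33·207.0000 = 6831.0000
edge 5: (15,39)→(3,33)  cross = 15·33 − 3·39 = 378.0000; (r_i+r_j)·cross = 18·378.0000 = 6804.0000
Σcross = 692.2500 → A = |Σcross|/2 = 346.1250 mm²
Σ(r_i+r_j)·cross = 23108.6250 → first moment M = |Σ|/6 = 3851.4375
R_c = M/A = 3851.4375/346.1250 = 11.1273 mm
θ = 183° = 3.193953 rad
V = θ·R_c·A = 3.193953·11.1273·346.1250 = 12301.309 mm³

Volume = 12301.309 mm³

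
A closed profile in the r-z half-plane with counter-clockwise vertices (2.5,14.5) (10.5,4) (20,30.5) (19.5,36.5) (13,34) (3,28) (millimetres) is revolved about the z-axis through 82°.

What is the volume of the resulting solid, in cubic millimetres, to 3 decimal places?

Profile (r,z), 6 vertices: (2.5,14.5) (10.5,4) (20,30.5) (19.5,36.5) (13,34) (3,28)
edge 0: (2.5,14.5)→(10.5,4)  cross = 2.5·4 − 10.5·14.5 = -142.2500; (r_i+r_j)·cross = 13·-142.2500 = -1849.2500
edge 1: (10.5,4)→(20,30.5)  cross = 10.5·30.5 − 20·4 = 240.2500; (r_i+r_j)·cross = 30.5·240.2500 = 7327.6250
edge 2: (20,30.5)→(19.5,36.5)  cross = 20·36.5 − 19.5·30.5 = 135.2500; (r_i+r_j)·cross = 39.5·135.2500 = 5342.3750
edge 3: (19.5,36.5)→(13,34)  cross = 19.5·34 − 13·36.5 = 188.5000; (r_i+r_j)·cross = 32.5·188.5000 = 6126.2500
edge 4: (13,34)→(3,28)  cross = 13·28 − 3·34 = 262.0000; (r_i+r_j)·cross = 16·262.0000 = 4192.0000
edge 5: (3,28)→(2.5,14.5)  cross = 3·14.5 − 2.5·28 = -26.5000; (r_i+r_j)·cross = 5.5·-26.5000 = -145.7500
Σcross = 657.2500 → A = |Σcross|/2 = 328.6250 mm²
Σ(r_i+r_j)·cross = 20993.2500 → first moment M = |Σ|/6 = 3498.8750
R_c = M/A = 3498.8750/328.6250 = 10.6470 mm
θ = 82° = 1.431170 rad
V = θ·R_c·A = 1.431170·10.6470·328.6250 = 5007.485 mm³

Volume = 5007.485 mm³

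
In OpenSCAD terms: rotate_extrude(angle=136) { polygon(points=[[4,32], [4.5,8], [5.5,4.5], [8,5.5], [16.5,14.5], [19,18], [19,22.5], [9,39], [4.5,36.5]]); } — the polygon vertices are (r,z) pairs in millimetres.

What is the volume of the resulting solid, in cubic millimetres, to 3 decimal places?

Profile (r,z), 9 vertices: (4,32) (4.5,8) (5.5,4.5) (8,5.5) (16.5,14.5) (19,18) (19,22.5) (9,39) (4.5,36.5)
edge 0: (4,32)→(4.5,8)  cross = 4·8 − 4.5·32 = -112.0000; (r_i+r_j)·cross = 8.5·-112.0000 = -952.0000
edge 1: (4.5,8)→(5.5,4.5)  cross = 4.5·4.5 − 5.5·8 = -23.7500; (r_i+r_j)·cross = 10·-23.7500 = -237.5000
edge 2: (5.5,4.5)→(8,5.5)  cross = 5.5·5.5 − 8·4.5 = -5.7500; (r_i+r_j)·cross = 13.5·-5.7500 = -77.6250
edge 3: (8,5.5)→(16.5,14.5)  cross = 8·14.5 − 16.5·5.5 = 25.2500; (r_i+r_j)·cross = 24.5·25.2500 = 618.6250
edge 4: (16.5,14.5)→(19,18)  cross = 16.5·18 − 19·14.5 = 21.5000; (r_i+r_j)·cross = 35.5·21.5000 = 763.2500
edge 5: (19,18)→(19,22.5)  cross = 19·22.5 − 19·18 = 85.5000; (r_i+r_j)·cross = 38·85.5000 = 3249.0000
edge 6: (19,22.5)→(9,39)  cross = 19·39 − 9·22.5 = 538.5000; (r_i+r_j)·cross = 28·538.5000 = 15078.0000
edge 7: (9,39)→(4.5,36.5)  cross = 9·36.5 − 4.5·39 = 153.0000; (r_i+r_j)·cross = 13.5·153.0000 = 2065.5000
edge 8: (4.5,36.5)→(4,32)  cross = 4.5·32 − 4·36.5 = -2.0000; (r_i+r_j)·cross = 8.5·-2.0000 = -17.0000
Σcross = 680.2500 → A = |Σcross|/2 = 340.1250 mm²
Σ(r_i+r_j)·cross = 20490.2500 → first moment M = |Σ|/6 = 3415.0417
R_c = M/A = 3415.0417/340.1250 = 10.0405 mm
θ = 136° = 2.373648 rad
V = θ·R_c·A = 2.373648·10.0405·340.1250 = 8106.106 mm³

Volume = 8106.106 mm³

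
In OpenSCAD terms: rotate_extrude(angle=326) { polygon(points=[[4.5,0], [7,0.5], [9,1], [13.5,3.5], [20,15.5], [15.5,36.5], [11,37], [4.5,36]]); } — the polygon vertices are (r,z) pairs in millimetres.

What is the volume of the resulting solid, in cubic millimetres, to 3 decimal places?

Volume = 27670.435 mm³

Profile (r,z), 8 vertices: (4.5,0) (7,0.5) (9,1) (13.5,3.5) (20,15.5) (15.5,36.5) (11,37) (4.5,36)
edge 0: (4.5,0)→(7,0.5)  cross = 4.5·0.5 − 7·0 = 2.2500; (r_i+r_j)·cross = 11.5·2.2500 = 25.8750
edge 1: (7,0.5)→(9,1)  cross = 7·1 − 9·0.5 = 2.5000; (r_i+r_j)·cross = 16·2.5000 = 40.0000
edge 2: (9,1)→(13.5,3.5)  cross = 9·3.5 − 13.5·1 = 18.0000; (r_i+r_j)·cross = 22.5·18.0000 = 405.0000
edge 3: (13.5,3.5)→(20,15.5)  cross = 13.5·15.5 − 20·3.5 = 139.2500; (r_i+r_j)·cross = 33.5·139.2500 = 4664.8750
edge 4: (20,15.5)→(15.5,36.5)  cross = 20·36.5 − 15.5·15.5 = 489.7500; (r_i+r_j)·cross = 35.5·489.7500 = 17386.1250
edge 5: (15.5,36.5)→(11,37)  cross = 15.5·37 − 11·36.5 = 172.0000; (r_i+r_j)·cross = 26.5·172.0000 = 4558.0000
edge 6: (11,37)→(4.5,36)  cross = 11·36 − 4.5·37 = 229.5000; (r_i+r_j)·cross = 15.5·229.5000 = 3557.2500
edge 7: (4.5,36)→(4.5,0)  cross = 4.5·0 − 4.5·36 = -162.0000; (r_i+r_j)·cross = 9·-162.0000 = -1458.0000
Σcross = 891.2500 → A = |Σcross|/2 = 445.6250 mm²
Σ(r_i+r_j)·cross = 29179.1250 → first moment M = |Σ|/6 = 4863.1875
R_c = M/A = 4863.1875/445.6250 = 10.9132 mm
θ = 326° = 5.689773 rad
V = θ·R_c·A = 5.689773·10.9132·445.6250 = 27670.435 mm³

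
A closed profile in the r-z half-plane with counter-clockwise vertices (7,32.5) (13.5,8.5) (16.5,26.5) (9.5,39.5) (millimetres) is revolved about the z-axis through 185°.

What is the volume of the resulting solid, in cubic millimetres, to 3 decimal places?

Volume = 5210.571 mm³

Profile (r,z), 4 vertices: (7,32.5) (13.5,8.5) (16.5,26.5) (9.5,39.5)
edge 0: (7,32.5)→(13.5,8.5)  cross = 7·8.5 − 13.5·32.5 = -379.2500; (r_i+r_j)·cross = 20.5·-379.2500 = -7774.6250
edge 1: (13.5,8.5)→(16.5,26.5)  cross = 13.5·26.5 − 16.5·8.5 = 217.5000; (r_i+r_j)·cross = 30·217.5000 = 6525.0000
edge 2: (16.5,26.5)→(9.5,39.5)  cross = 16.5·39.5 − 9.5·26.5 = 400.0000; (r_i+r_j)·cross = 26·400.0000 = 10400.0000
edge 3: (9.5,39.5)→(7,32.5)  cross = 9.5·32.5 − 7·39.5 = 32.2500; (r_i+r_j)·cross = 16.5·32.2500 = 532.1250
Σcross = 270.5000 → A = |Σcross|/2 = 135.2500 mm²
Σ(r_i+r_j)·cross = 9682.5000 → first moment M = |Σ|/6 = 1613.7500
R_c = M/A = 1613.7500/135.2500 = 11.9316 mm
θ = 185° = 3.228859 rad
V = θ·R_c·A = 3.228859·11.9316·135.2500 = 5210.571 mm³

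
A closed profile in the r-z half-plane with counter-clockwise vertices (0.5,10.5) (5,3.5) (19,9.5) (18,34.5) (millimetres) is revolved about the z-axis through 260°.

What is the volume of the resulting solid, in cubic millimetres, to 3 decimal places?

Profile (r,z), 4 vertices: (0.5,10.5) (5,3.5) (19,9.5) (18,34.5)
edge 0: (0.5,10.5)→(5,3.5)  cross = 0.5·3.5 − 5·10.5 = -50.7500; (r_i+r_j)·cross = 5.5·-50.7500 = -279.1250
edge 1: (5,3.5)→(19,9.5)  cross = 5·9.5 − 19·3.5 = -19.0000; (r_i+r_j)·cross = 24·-19.0000 = -456.0000
edge 2: (19,9.5)→(18,34.5)  cross = 19·34.5 − 18·9.5 = 484.5000; (r_i+r_j)·cross = 37·484.5000 = 17926.5000
edge 3: (18,34.5)→(0.5,10.5)  cross = 18·10.5 − 0.5·34.5 = 171.7500; (r_i+r_j)·cross = 18.5·171.7500 = 3177.3750
Σcross = 586.5000 → A = |Σcross|/2 = 293.2500 mm²
Σ(r_i+r_j)·cross = 20368.7500 → first moment M = |Σ|/6 = 3394.7917
R_c = M/A = 3394.7917/293.2500 = 11.5764 mm
θ = 260° = 4.537856 rad
V = θ·R_c·A = 4.537856·11.5764·293.2500 = 15405.076 mm³

Volume = 15405.076 mm³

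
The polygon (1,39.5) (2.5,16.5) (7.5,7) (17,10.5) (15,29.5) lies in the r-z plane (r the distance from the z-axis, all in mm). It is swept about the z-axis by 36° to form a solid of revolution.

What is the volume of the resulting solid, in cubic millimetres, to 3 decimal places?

Volume = 1851.393 mm³

Profile (r,z), 5 vertices: (1,39.5) (2.5,16.5) (7.5,7) (17,10.5) (15,29.5)
edge 0: (1,39.5)→(2.5,16.5)  cross = 1·16.5 − 2.5·39.5 = -82.2500; (r_i+r_j)·cross = 3.5·-82.2500 = -287.8750
edge 1: (2.5,16.5)→(7.5,7)  cross = 2.5·7 − 7.5·16.5 = -106.2500; (r_i+r_j)·cross = 10·-106.2500 = -1062.5000
edge 2: (7.5,7)→(17,10.5)  cross = 7.5·10.5 − 17·7 = -40.2500; (r_i+r_j)·cross = 24.5·-40.2500 = -986.1250
edge 3: (17,10.5)→(15,29.5)  cross = 17·29.5 − 15·10.5 = 344.0000; (r_i+r_j)·cross = 32·344.0000 = 11008.0000
edge 4: (15,29.5)→(1,39.5)  cross = 15·39.5 − 1·29.5 = 563.0000; (r_i+r_j)·cross = 16·563.0000 = 9008.0000
Σcross = 678.2500 → A = |Σcross|/2 = 339.1250 mm²
Σ(r_i+r_j)·cross = 17679.5000 → first moment M = |Σ|/6 = 2946.5833
R_c = M/A = 2946.5833/339.1250 = 8.6888 mm
θ = 36° = 0.628319 rad
V = θ·R_c·A = 0.628319·8.6888·339.1250 = 1851.393 mm³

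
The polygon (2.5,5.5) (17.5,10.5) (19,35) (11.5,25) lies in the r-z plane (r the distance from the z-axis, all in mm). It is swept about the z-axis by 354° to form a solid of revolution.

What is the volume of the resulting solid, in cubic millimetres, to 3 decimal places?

Profile (r,z), 4 vertices: (2.5,5.5) (17.5,10.5) (19,35) (11.5,25)
edge 0: (2.5,5.5)→(17.5,10.5)  cross = 2.5·10.5 − 17.5·5.5 = -70.0000; (r_i+r_j)·cross = 20·-70.0000 = -1400.0000
edge 1: (17.5,10.5)→(19,35)  cross = 17.5·35 − 19·10.5 = 413.0000; (r_i+r_j)·cross = 36.5·413.0000 = 15074.5000
edge 2: (19,35)→(11.5,25)  cross = 19·25 − 11.5·35 = 72.5000; (r_i+r_j)·cross = 30.5·72.5000 = 2211.2500
edge 3: (11.5,25)→(2.5,5.5)  cross = 11.5·5.5 − 2.5·25 = 0.7500; (r_i+r_j)·cross = 14·0.7500 = 10.5000
Σcross = 416.2500 → A = |Σcross|/2 = 208.1250 mm²
Σ(r_i+r_j)·cross = 15896.2500 → first moment M = |Σ|/6 = 2649.3750
R_c = M/A = 2649.3750/208.1250 = 12.7297 mm
θ = 354° = 6.178466 rad
V = θ·R_c·A = 6.178466·12.7297·208.1250 = 16369.072 mm³

Volume = 16369.072 mm³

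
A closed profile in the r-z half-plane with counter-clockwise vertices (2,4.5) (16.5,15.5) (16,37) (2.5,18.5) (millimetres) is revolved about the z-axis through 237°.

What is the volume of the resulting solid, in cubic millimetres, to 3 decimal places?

Volume = 10085.996 mm³

Profile (r,z), 4 vertices: (2,4.5) (16.5,15.5) (16,37) (2.5,18.5)
edge 0: (2,4.5)→(16.5,15.5)  cross = 2·15.5 − 16.5·4.5 = -43.2500; (r_i+r_j)·cross = 18.5·-43.2500 = -800.1250
edge 1: (16.5,15.5)→(16,37)  cross = 16.5·37 − 16·15.5 = 362.5000; (r_i+r_j)·cross = 32.5·362.5000 = 11781.2500
edge 2: (16,37)→(2.5,18.5)  cross = 16·18.5 − 2.5·37 = 203.5000; (r_i+r_j)·cross = 18.5·203.5000 = 3764.7500
edge 3: (2.5,18.5)→(2,4.5)  cross = 2.5·4.5 − 2·18.5 = -25.7500; (r_i+r_j)·cross = 4.5·-25.7500 = -115.8750
Σcross = 497.0000 → A = |Σcross|/2 = 248.5000 mm²
Σ(r_i+r_j)·cross = 14630.0000 → first moment M = |Σ|/6 = 2438.3333
R_c = M/A = 2438.3333/248.5000 = 9.8122 mm
θ = 237° = 4.136430 rad
V = θ·R_c·A = 4.136430·9.8122·248.5000 = 10085.996 mm³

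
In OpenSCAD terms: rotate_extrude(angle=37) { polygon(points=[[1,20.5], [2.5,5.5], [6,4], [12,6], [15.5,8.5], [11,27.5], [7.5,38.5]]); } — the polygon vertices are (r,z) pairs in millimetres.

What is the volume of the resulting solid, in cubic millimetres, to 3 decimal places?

Profile (r,z), 7 vertices: (1,20.5) (2.5,5.5) (6,4) (12,6) (15.5,8.5) (11,27.5) (7.5,38.5)
edge 0: (1,20.5)→(2.5,5.5)  cross = 1·5.5 − 2.5·20.5 = -45.7500; (r_i+r_j)·cross = 3.5·-45.7500 = -160.1250
edge 1: (2.5,5.5)→(6,4)  cross = 2.5·4 − 6·5.5 = -23.0000; (r_i+r_j)·cross = 8.5·-23.0000 = -195.5000
edge 2: (6,4)→(12,6)  cross = 6·6 − 12·4 = -12.0000; (r_i+r_j)·cross = 18·-12.0000 = -216.0000
edge 3: (12,6)→(15.5,8.5)  cross = 12·8.5 − 15.5·6 = 9.0000; (r_i+r_j)·cross = 27.5·9.0000 = 247.5000
edge 4: (15.5,8.5)→(11,27.5)  cross = 15.5·27.5 − 11·8.5 = 332.7500; (r_i+r_j)·cross = 26.5·332.7500 = 8817.8750
edge 5: (11,27.5)→(7.5,38.5)  cross = 11·38.5 − 7.5·27.5 = 217.2500; (r_i+r_j)·cross = 18.5·217.2500 = 4019.1250
edge 6: (7.5,38.5)→(1,20.5)  cross = 7.5·20.5 − 1·38.5 = 115.2500; (r_i+r_j)·cross = 8.5·115.2500 = 979.6250
Σcross = 593.5000 → A = |Σcross|/2 = 296.7500 mm²
Σ(r_i+r_j)·cross = 13492.5000 → first moment M = |Σ|/6 = 2248.7500
R_c = M/A = 2248.7500/296.7500 = 7.5779 mm
θ = 37° = 0.645772 rad
V = θ·R_c·A = 0.645772·7.5779·296.7500 = 1452.179 mm³

Volume = 1452.179 mm³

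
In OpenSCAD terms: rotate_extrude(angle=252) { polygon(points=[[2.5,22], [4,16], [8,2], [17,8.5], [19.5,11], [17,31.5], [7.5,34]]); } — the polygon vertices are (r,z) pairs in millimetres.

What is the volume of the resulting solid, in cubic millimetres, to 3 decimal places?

Volume = 18062.888 mm³

Profile (r,z), 7 vertices: (2.5,22) (4,16) (8,2) (17,8.5) (19.5,11) (17,31.5) (7.5,34)
edge 0: (2.5,22)→(4,16)  cross = 2.5·16 − 4·22 = -48.0000; (r_i+r_j)·cross = 6.5·-48.0000 = -312.0000
edge 1: (4,16)→(8,2)  cross = 4·2 − 8·16 = -120.0000; (r_i+r_j)·cross = 12·-120.0000 = -1440.0000
edge 2: (8,2)→(17,8.5)  cross = 8·8.5 − 17·2 = 34.0000; (r_i+r_j)·cross = 25·34.0000 = 850.0000
edge 3: (17,8.5)→(19.5,11)  cross = 17·11 − 19.5·8.5 = 21.2500; (r_i+r_j)·cross = 36.5·21.2500 = 775.6250
edge 4: (19.5,11)→(17,31.5)  cross = 19.5·31.5 − 17·11 = 427.2500; (r_i+r_j)·cross = 36.5·427.2500 = 15594.6250
edge 5: (17,31.5)→(7.5,34)  cross = 17·34 − 7.5·31.5 = 341.7500; (r_i+r_j)·cross = 24.5·341.7500 = 8372.8750
edge 6: (7.5,34)→(2.5,22)  cross = 7.5·22 − 2.5·34 = 80.0000; (r_i+r_j)·cross = 10·80.0000 = 800.0000
Σcross = 736.2500 → A = |Σcross|/2 = 368.1250 mm²
Σ(r_i+r_j)·cross = 24641.1250 → first moment M = |Σ|/6 = 4106.8542
R_c = M/A = 4106.8542/368.1250 = 11.1561 mm
θ = 252° = 4.398230 rad
V = θ·R_c·A = 4.398230·11.1561·368.1250 = 18062.888 mm³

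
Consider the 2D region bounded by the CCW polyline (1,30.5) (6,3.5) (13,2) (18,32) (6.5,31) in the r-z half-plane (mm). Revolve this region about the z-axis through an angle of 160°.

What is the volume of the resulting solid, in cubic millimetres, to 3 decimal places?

Profile (r,z), 5 vertices: (1,30.5) (6,3.5) (13,2) (18,32) (6.5,31)
edge 0: (1,30.5)→(6,3.5)  cross = 1·3.5 − 6·30.5 = -179.5000; (r_i+r_j)·cross = 7·-179.5000 = -1256.5000
edge 1: (6,3.5)→(13,2)  cross = 6·2 − 13·3.5 = -33.5000; (r_i+r_j)·cross = 19·-33.5000 = -636.5000
edge 2: (13,2)→(18,32)  cross = 13·32 − 18·2 = 380.0000; (r_i+r_j)·cross = 31·380.0000 = 11780.0000
edge 3: (18,32)→(6.5,31)  cross = 18·31 − 6.5·32 = 350.0000; (r_i+r_j)·cross = 24.5·350.0000 = 8575.0000
edge 4: (6.5,31)→(1,30.5)  cross = 6.5·30.5 − 1·31 = 167.2500; (r_i+r_j)·cross = 7.5·167.2500 = 1254.3750
Σcross = 684.2500 → A = |Σcross|/2 = 342.1250 mm²
Σ(r_i+r_j)·cross = 19716.3750 → first moment M = |Σ|/6 = 3286.0625
R_c = M/A = 3286.0625/342.1250 = 9.6049 mm
θ = 160° = 2.792527 rad
V = θ·R_c·A = 2.792527·9.6049·342.1250 = 9176.418 mm³

Volume = 9176.418 mm³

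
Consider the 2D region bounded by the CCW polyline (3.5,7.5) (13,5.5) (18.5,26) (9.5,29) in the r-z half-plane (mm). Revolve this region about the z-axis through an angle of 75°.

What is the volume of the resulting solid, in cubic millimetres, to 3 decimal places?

Profile (r,z), 4 vertices: (3.5,7.5) (13,5.5) (18.5,26) (9.5,29)
edge 0: (3.5,7.5)→(13,5.5)  cross = 3.5·5.5 − 13·7.5 = -78.2500; (r_i+r_j)·cross = 16.5·-78.2500 = -1291.1250
edge 1: (13,5.5)→(18.5,26)  cross = 13·26 − 18.5·5.5 = 236.2500; (r_i+r_j)·cross = 31.5·236.2500 = 7441.8750
edge 2: (18.5,26)→(9.5,29)  cross = 18.5·29 − 9.5·26 = 289.5000; (r_i+r_j)·cross = 28·289.5000 = 8106.0000
edge 3: (9.5,29)→(3.5,7.5)  cross = 9.5·7.5 − 3.5·29 = -30.2500; (r_i+r_j)·cross = 13·-30.2500 = -393.2500
Σcross = 417.2500 → A = |Σcross|/2 = 208.6250 mm²
Σ(r_i+r_j)·cross = 13863.5000 → first moment M = |Σ|/6 = 2310.5833
R_c = M/A = 2310.5833/208.6250 = 11.0753 mm
θ = 75° = 1.308997 rad
V = θ·R_c·A = 1.308997·11.0753·208.6250 = 3024.547 mm³

Volume = 3024.547 mm³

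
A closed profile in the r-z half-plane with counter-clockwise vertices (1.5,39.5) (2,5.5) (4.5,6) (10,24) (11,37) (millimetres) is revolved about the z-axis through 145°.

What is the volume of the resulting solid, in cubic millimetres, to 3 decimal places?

Profile (r,z), 5 vertices: (1.5,39.5) (2,5.5) (4.5,6) (10,24) (11,37)
edge 0: (1.5,39.5)→(2,5.5)  cross = 1.5·5.5 − 2·39.5 = -70.7500; (r_i+r_j)·cross = 3.5·-70.7500 = -247.6250
edge 1: (2,5.5)→(4.5,6)  cross = 2·6 − 4.5·5.5 = -12.7500; (r_i+r_j)·cross = 6.5·-12.7500 = -82.8750
edge 2: (4.5,6)→(10,24)  cross = 4.5·24 − 10·6 = 48.0000; (r_i+r_j)·cross = 14.5·48.0000 = 696.0000
edge 3: (10,24)→(11,37)  cross = 10·37 − 11·24 = 106.0000; (r_i+r_j)·cross = 21·106.0000 = 2226.0000
edge 4: (11,37)→(1.5,39.5)  cross = 11·39.5 − 1.5·37 = 379.0000; (r_i+r_j)·cross = 12.5·379.0000 = 4737.5000
Σcross = 449.5000 → A = |Σcross|/2 = 224.7500 mm²
Σ(r_i+r_j)·cross = 7329.0000 → first moment M = |Σ|/6 = 1221.5000
R_c = M/A = 1221.5000/224.7500 = 5.4349 mm
θ = 145° = 2.530727 rad
V = θ·R_c·A = 2.530727·5.4349·224.7500 = 3091.284 mm³

Volume = 3091.284 mm³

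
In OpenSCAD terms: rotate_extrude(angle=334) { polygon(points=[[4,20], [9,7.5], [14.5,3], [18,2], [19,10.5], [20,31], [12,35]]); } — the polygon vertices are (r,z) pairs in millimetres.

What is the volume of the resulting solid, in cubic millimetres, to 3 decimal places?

Profile (r,z), 7 vertices: (4,20) (9,7.5) (14.5,3) (18,2) (19,10.5) (20,31) (12,35)
edge 0: (4,20)→(9,7.5)  cross = 4·7.5 − 9·20 = -150.0000; (r_i+r_j)·cross = 13·-150.0000 = -1950.0000
edge 1: (9,7.5)→(14.5,3)  cross = 9·3 − 14.5·7.5 = -81.7500; (r_i+r_j)·cross = 23.5·-81.7500 = -1921.1250
edge 2: (14.5,3)→(18,2)  cross = 14.5·2 − 18·3 = -25.0000; (r_i+r_j)·cross = 32.5·-25.0000 = -812.5000
edge 3: (18,2)→(19,10.5)  cross = 18·10.5 − 19·2 = 151.0000; (r_i+r_j)·cross = 37·151.0000 = 5587.0000
edge 4: (19,10.5)→(20,31)  cross = 19·31 − 20·10.5 = 379.0000; (r_i+r_j)·cross = 39·379.0000 = 14781.0000
edge 5: (20,31)→(12,35)  cross = 20·35 − 12·31 = 328.0000; (r_i+r_j)·cross = 32·328.0000 = 10496.0000
edge 6: (12,35)→(4,20)  cross = 12·20 − 4·35 = 100.0000; (r_i+r_j)·cross = 16·100.0000 = 1600.0000
Σcross = 701.2500 → A = |Σcross|/2 = 350.6250 mm²
Σ(r_i+r_j)·cross = 27780.3750 → first moment M = |Σ|/6 = 4630.0625
R_c = M/A = 4630.0625/350.6250 = 13.2052 mm
θ = 334° = 5.829400 rad
V = θ·R_c·A = 5.829400·13.2052·350.6250 = 26990.485 mm³

Volume = 26990.485 mm³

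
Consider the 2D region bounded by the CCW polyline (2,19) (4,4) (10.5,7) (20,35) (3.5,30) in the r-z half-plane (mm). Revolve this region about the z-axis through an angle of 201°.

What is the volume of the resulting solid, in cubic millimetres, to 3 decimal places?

Profile (r,z), 5 vertices: (2,19) (4,4) (10.5,7) (20,35) (3.5,30)
edge 0: (2,19)→(4,4)  cross = 2·4 − 4·19 = -68.0000; (r_i+r_j)·cross = 6·-68.0000 = -408.0000
edge 1: (4,4)→(10.5,7)  cross = 4·7 − 10.5·4 = -14.0000; (r_i+r_j)·cross = 14.5·-14.0000 = -203.0000
edge 2: (10.5,7)→(20,35)  cross = 10.5·35 − 20·7 = 227.5000; (r_i+r_j)·cross = 30.5·227.5000 = 6938.7500
edge 3: (20,35)→(3.5,30)  cross = 20·30 − 3.5·35 = 477.5000; (r_i+r_j)·cross = 23.5·477.5000 = 11221.2500
edge 4: (3.5,30)→(2,19)  cross = 3.5·19 − 2·30 = 6.5000; (r_i+r_j)·cross = 5.5·6.5000 = 35.7500
Σcross = 629.5000 → A = |Σcross|/2 = 314.7500 mm²
Σ(r_i+r_j)·cross = 17584.7500 → first moment M = |Σ|/6 = 2930.7917
R_c = M/A = 2930.7917/314.7500 = 9.3115 mm
θ = 201° = 3.508112 rad
V = θ·R_c·A = 3.508112·9.3115·314.7500 = 10281.545 mm³

Volume = 10281.545 mm³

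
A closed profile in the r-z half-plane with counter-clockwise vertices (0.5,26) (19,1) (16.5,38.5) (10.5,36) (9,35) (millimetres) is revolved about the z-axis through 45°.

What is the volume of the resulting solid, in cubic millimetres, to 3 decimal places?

Profile (r,z), 5 vertices: (0.5,26) (19,1) (16.5,38.5) (10.5,36) (9,35)
edge 0: (0.5,26)→(19,1)  cross = 0.5·1 − 19·26 = -493.5000; (r_i+r_j)·cross = 19.5·-493.5000 = -9623.2500
edge 1: (19,1)→(16.5,38.5)  cross = 19·38.5 − 16.5·1 = 715.0000; (r_i+r_j)·cross = 35.5·715.0000 = 25382.5000
edge 2: (16.5,38.5)→(10.5,36)  cross = 16.5·36 − 10.5·38.5 = 189.7500; (r_i+r_j)·cross = 27·189.7500 = 5123.2500
edge 3: (10.5,36)→(9,35)  cross = 10.5·35 − 9·36 = 43.5000; (r_i+r_j)·cross = 19.5·43.5000 = 848.2500
edge 4: (9,35)→(0.5,26)  cross = 9·26 − 0.5·35 = 216.5000; (r_i+r_j)·cross = 9.5·216.5000 = 2056.7500
Σcross = 671.2500 → A = |Σcross|/2 = 335.6250 mm²
Σ(r_i+r_j)·cross = 23787.5000 → first moment M = |Σ|/6 = 3964.5833
R_c = M/A = 3964.5833/335.6250 = 11.8125 mm
θ = 45° = 0.785398 rad
V = θ·R_c·A = 0.785398·11.8125·335.6250 = 3113.776 mm³

Volume = 3113.776 mm³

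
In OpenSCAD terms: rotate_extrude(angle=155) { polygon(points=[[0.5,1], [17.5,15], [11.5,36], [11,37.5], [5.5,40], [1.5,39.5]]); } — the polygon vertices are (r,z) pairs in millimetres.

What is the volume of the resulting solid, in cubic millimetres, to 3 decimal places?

Profile (r,z), 6 vertices: (0.5,1) (17.5,15) (11.5,36) (11,37.5) (5.5,40) (1.5,39.5)
edge 0: (0.5,1)→(17.5,15)  cross = 0.5·15 − 17.5·1 = -10.0000; (r_i+r_j)·cross = 18·-10.0000 = -180.0000
edge 1: (17.5,15)→(11.5,36)  cross = 17.5·36 − 11.5·15 = 457.5000; (r_i+r_j)·cross = 29·457.5000 = 13267.5000
edge 2: (11.5,36)→(11,37.5)  cross = 11.5·37.5 − 11·36 = 35.2500; (r_i+r_j)·cross = 22.5·35.2500 = 793.1250
edge 3: (11,37.5)→(5.5,40)  cross = 11·40 − 5.5·37.5 = 233.7500; (r_i+r_j)·cross = 16.5·233.7500 = 3856.8750
edge 4: (5.5,40)→(1.5,39.5)  cross = 5.5·39.5 − 1.5·40 = 157.2500; (r_i+r_j)·cross = 7·157.2500 = 1100.7500
edge 5: (1.5,39.5)→(0.5,1)  cross = 1.5·1 − 0.5·39.5 = -18.2500; (r_i+r_j)·cross = 2·-18.2500 = -36.5000
Σcross = 855.5000 → A = |Σcross|/2 = 427.7500 mm²
Σ(r_i+r_j)·cross = 18801.7500 → first moment M = |Σ|/6 = 3133.6250
R_c = M/A = 3133.6250/427.7500 = 7.3258 mm
θ = 155° = 2.705260 rad
V = θ·R_c·A = 2.705260·7.3258·427.7500 = 8477.271 mm³

Volume = 8477.271 mm³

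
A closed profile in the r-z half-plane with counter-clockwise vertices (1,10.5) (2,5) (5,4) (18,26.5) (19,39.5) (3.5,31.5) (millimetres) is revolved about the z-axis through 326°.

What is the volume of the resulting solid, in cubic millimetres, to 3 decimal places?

Profile (r,z), 6 vertices: (1,10.5) (2,5) (5,4) (18,26.5) (19,39.5) (3.5,31.5)
edge 0: (1,10.5)→(2,5)  cross = 1·5 − 2·10.5 = -16.0000; (r_i+r_j)·cross = 3·-16.0000 = -48.0000
edge 1: (2,5)→(5,4)  cross = 2·4 − 5·5 = -17.0000; (r_i+r_j)·cross = 7·-17.0000 = -119.0000
edge 2: (5,4)→(18,26.5)  cross = 5·26.5 − 18·4 = 60.5000; (r_i+r_j)·cross = 23·60.5000 = 1391.5000
edge 3: (18,26.5)→(19,39.5)  cross = 18·39.5 − 19·26.5 = 207.5000; (r_i+r_j)·cross = 37·207.5000 = 7677.5000
edge 4: (19,39.5)→(3.5,31.5)  cross = 19·31.5 − 3.5·39.5 = 460.2500; (r_i+r_j)·cross = 22.5·460.2500 = 10355.6250
edge 5: (3.5,31.5)→(1,10.5)  cross = 3.5·10.5 − 1·31.5 = 5.2500; (r_i+r_j)·cross = 4.5·5.2500 = 23.6250
Σcross = 700.5000 → A = |Σcross|/2 = 350.2500 mm²
Σ(r_i+r_j)·cross = 19281.2500 → first moment M = |Σ|/6 = 3213.5417
R_c = M/A = 3213.5417/350.2500 = 9.1750 mm
θ = 326° = 5.689773 rad
V = θ·R_c·A = 5.689773·9.1750·350.2500 = 18284.324 mm³

Volume = 18284.324 mm³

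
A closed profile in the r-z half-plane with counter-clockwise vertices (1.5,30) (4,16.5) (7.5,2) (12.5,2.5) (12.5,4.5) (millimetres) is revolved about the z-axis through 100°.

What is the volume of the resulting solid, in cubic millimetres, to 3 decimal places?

Profile (r,z), 5 vertices: (1.5,30) (4,16.5) (7.5,2) (12.5,2.5) (12.5,4.5)
edge 0: (1.5,30)→(4,16.5)  cross = 1.5·16.5 − 4·30 = -95.2500; (r_i+r_j)·cross = 5.5·-95.2500 = -523.8750
edge 1: (4,16.5)→(7.5,2)  cross = 4·2 − 7.5·16.5 = -115.7500; (r_i+r_j)·cross = 11.5·-115.7500 = -1331.1250
edge 2: (7.5,2)→(12.5,2.5)  cross = 7.5·2.5 − 12.5·2 = -6.2500; (r_i+r_j)·cross = 20·-6.2500 = -125.0000
edge 3: (12.5,2.5)→(12.5,4.5)  cross = 12.5·4.5 − 12.5·2.5 = 25.0000; (r_i+r_j)·cross = 25·25.0000 = 625.0000
edge 4: (12.5,4.5)→(1.5,30)  cross = 12.5·30 − 1.5·4.5 = 368.2500; (r_i+r_j)·cross = 14·368.2500 = 5155.5000
Σcross = 176.0000 → A = |Σcross|/2 = 88.0000 mm²
Σ(r_i+r_j)·cross = 3800.5000 → first moment M = |Σ|/6 = 633.4167
R_c = M/A = 633.4167/88.0000 = 7.1979 mm
θ = 100° = 1.745329 rad
V = θ·R_c·A = 1.745329·7.1979·88.0000 = 1105.521 mm³

Volume = 1105.521 mm³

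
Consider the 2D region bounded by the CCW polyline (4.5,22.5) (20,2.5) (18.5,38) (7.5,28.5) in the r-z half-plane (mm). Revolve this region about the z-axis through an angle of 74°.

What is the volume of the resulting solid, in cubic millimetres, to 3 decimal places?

Volume = 5061.667 mm³

Profile (r,z), 4 vertices: (4.5,22.5) (20,2.5) (18.5,38) (7.5,28.5)
edge 0: (4.5,22.5)→(20,2.5)  cross = 4.5·2.5 − 20·22.5 = -438.7500; (r_i+r_j)·cross = 24.5·-438.7500 = -10749.3750
edge 1: (20,2.5)→(18.5,38)  cross = 20·38 − 18.5·2.5 = 713.7500; (r_i+r_j)·cross = 38.5·713.7500 = 27479.3750
edge 2: (18.5,38)→(7.5,28.5)  cross = 18.5·28.5 − 7.5·38 = 242.2500; (r_i+r_j)·cross = 26·242.2500 = 6298.5000
edge 3: (7.5,28.5)→(4.5,22.5)  cross = 7.5·22.5 − 4.5·28.5 = 40.5000; (r_i+r_j)·cross = 12·40.5000 = 486.0000
Σcross = 557.7500 → A = |Σcross|/2 = 278.8750 mm²
Σ(r_i+r_j)·cross = 23514.5000 → first moment M = |Σ|/6 = 3919.0833
R_c = M/A = 3919.0833/278.8750 = 14.0532 mm
θ = 74° = 1.291544 rad
V = θ·R_c·A = 1.291544·14.0532·278.8750 = 5061.667 mm³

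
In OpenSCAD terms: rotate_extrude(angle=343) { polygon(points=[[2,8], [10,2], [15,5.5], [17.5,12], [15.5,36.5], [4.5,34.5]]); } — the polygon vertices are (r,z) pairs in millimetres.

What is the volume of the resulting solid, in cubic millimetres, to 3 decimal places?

Volume = 24515.755 mm³

Profile (r,z), 6 vertices: (2,8) (10,2) (15,5.5) (17.5,12) (15.5,36.5) (4.5,34.5)
edge 0: (2,8)→(10,2)  cross = 2·2 − 10·8 = -76.0000; (r_i+r_j)·cross = 12·-76.0000 = -912.0000
edge 1: (10,2)→(15,5.5)  cross = 10·5.5 − 15·2 = 25.0000; (r_i+r_j)·cross = 25·25.0000 = 625.0000
edge 2: (15,5.5)→(17.5,12)  cross = 15·12 − 17.5·5.5 = 83.7500; (r_i+r_j)·cross = 32.5·83.7500 = 2721.8750
edge 3: (17.5,12)→(15.5,36.5)  cross = 17.5·36.5 − 15.5·12 = 452.7500; (r_i+r_j)·cross = 33·452.7500 = 14940.7500
edge 4: (15.5,36.5)→(4.5,34.5)  cross = 15.5·34.5 − 4.5·36.5 = 370.5000; (r_i+r_j)·cross = 20·370.5000 = 7410.0000
edge 5: (4.5,34.5)→(2,8)  cross = 4.5·8 − 2·34.5 = -33.0000; (r_i+r_j)·cross = 6.5·-33.0000 = -214.5000
Σcross = 823.0000 → A = |Σcross|/2 = 411.5000 mm²
Σ(r_i+r_j)·cross = 24571.1250 → first moment M = |Σ|/6 = 4095.1875
R_c = M/A = 4095.1875/411.5000 = 9.9519 mm
θ = 343° = 5.986479 rad
V = θ·R_c·A = 5.986479·9.9519·411.5000 = 24515.755 mm³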